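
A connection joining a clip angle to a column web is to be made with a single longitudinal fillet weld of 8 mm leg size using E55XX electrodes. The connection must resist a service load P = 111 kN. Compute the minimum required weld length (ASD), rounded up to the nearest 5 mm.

E55XX → F_EXX = 550 MPa.
Throat t_e = 0.707 × 8 = 5.656 mm.
r_n/Ω = (0.6 × 550 × 5.656) / 2.0 = 933.2 N/mm = 0.9332 kN/mm.
L_req = P / (r_n/Ω) = 111 / 0.9332 = 118.9 mm total.
Round up → use L = 120 mm.

L = 120 mm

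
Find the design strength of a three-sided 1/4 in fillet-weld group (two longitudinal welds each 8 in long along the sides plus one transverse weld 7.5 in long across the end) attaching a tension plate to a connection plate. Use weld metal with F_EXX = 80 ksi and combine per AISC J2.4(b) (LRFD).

φR_n ≈ 158 kip

t_e = 0.707 × 0.25 = 0.1767 in.
R_nwl = 0.6 × 80 × 0.1767 × 16 = 135.7 kip (longitudinal, 2 welds).
R_nwt = 0.6 × 80 × 0.1767 × 7.5 = 63.63 kip (transverse, base value).
(i) R_nwl + R_nwt = 199.4 kip; (ii) 0.85 R_nwl + 1.5 R_nwt = 210.8 kip.
R_n = max = 210.8 kip [governs: (ii)]; φR_n = 158.1 kip.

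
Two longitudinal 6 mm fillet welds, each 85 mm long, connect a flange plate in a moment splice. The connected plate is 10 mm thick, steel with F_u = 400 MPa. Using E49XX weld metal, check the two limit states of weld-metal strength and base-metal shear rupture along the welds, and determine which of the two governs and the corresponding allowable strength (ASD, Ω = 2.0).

R_n/Ω ≈ 106 kN (weld metal governs)

E49XX → F_EXX = 490 MPa.
t_e = 0.707 × 6 = 4.242 mm; L = 170 mm.
Weld metal: R_n/Ω = (1/2.0) × 0.6 × 490 × 4.242 × 170 × 10⁻³ = 106 kN.
Base metal (shear rupture): R_n/Ω = (1/2.0) × 0.6 × 400 × 10 × 170 × 10⁻³ = 204 kN.
Governing: weld metal.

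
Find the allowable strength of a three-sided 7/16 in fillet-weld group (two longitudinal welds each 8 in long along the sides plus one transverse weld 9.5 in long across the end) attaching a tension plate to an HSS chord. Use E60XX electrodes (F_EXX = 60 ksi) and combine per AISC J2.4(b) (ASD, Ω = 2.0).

R_n/Ω ≈ 155 kips

t_e = 0.707 × 0.4375 = 0.3093 in.
R_nwl = 0.6 × 60 × 0.3093 × 16 = 178.2 kips (longitudinal, 2 welds).
R_nwt = 0.6 × 60 × 0.3093 × 9.5 = 105.8 kips (transverse, base value).
(i) R_nwl + R_nwt = 283.9 kips; (ii) 0.85 R_nwl + 1.5 R_nwt = 310.1 kips.
R_n = max = 310.1 kips [governs: (ii)]; R_n/Ω = 155.1 kips.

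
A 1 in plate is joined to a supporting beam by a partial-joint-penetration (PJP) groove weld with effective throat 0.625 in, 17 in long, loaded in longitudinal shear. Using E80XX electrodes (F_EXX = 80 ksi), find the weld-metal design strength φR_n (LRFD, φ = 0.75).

φR_n ≈ 382 kips

Effective throat (given) t_e = 0.625 in.
A_we = 0.625 × 17 = 10.62 in².
F_nw = 0.6 F_EXX = 48 ksi.
φR_n = 0.75 × 48 × 10.62 = 382.5 kips.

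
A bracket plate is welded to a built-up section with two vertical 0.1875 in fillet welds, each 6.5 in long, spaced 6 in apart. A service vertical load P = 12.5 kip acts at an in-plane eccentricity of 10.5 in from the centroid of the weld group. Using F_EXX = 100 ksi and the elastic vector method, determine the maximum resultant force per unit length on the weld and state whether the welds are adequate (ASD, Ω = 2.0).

Total weld length L_w = 13 in. Treat welds as unit-width lines.
Polar moment about centroid: J = 2[d³/12 + d(b/2)²] = 2[6.5³/12 + 6.5×3²] = 162.8 in³.
Direct shear f_v = P/L_w = 12.5 / 13 = 0.9615 kip/in (vertical).
Torsion M = P·e = 12.5 × 10.5 = 131.25 kip·in.
Critical point at (x, y) = (3, 3.25) from centroid. f_tx = M·y/J = 2.621 kip/in; f_ty = M·x/J = 2.419 kip/in.
Resultant f_max = √[f_tx² + (f_v + f_ty)²] = √[2.621² + (0.9615 + 2.419)²] = 4.277 kip/in.
Capacity per unit length: r_n/Ω = (1/2.0) × 0.6 × 100 × (0.707 × 0.1875) = 3.977 kip/in.
4.277 > 3.977 → NOT adequate.

f_max ≈ 4.28 kip/in; NOT adequate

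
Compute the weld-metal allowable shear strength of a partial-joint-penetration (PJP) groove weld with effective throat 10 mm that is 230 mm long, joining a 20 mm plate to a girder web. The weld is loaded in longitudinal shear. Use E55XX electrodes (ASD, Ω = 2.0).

E55XX → F_EXX = 550 MPa.
Effective throat (given) t_e = 10 mm.
A_we = 10 × 230 = 2300 mm².
F_nw = 0.6 F_EXX = 330 MPa.
R_n/Ω = (330 × 2300) / 2.0 × 10⁻³ = 379.5 kN.

R_n/Ω ≈ 380 kN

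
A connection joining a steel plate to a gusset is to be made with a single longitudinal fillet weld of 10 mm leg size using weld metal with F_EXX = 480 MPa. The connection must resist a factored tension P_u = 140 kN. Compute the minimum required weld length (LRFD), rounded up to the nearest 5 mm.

L = 95 mm

Throat t_e = 0.707 × 10 = 7.07 mm.
φr_n = 0.75 × 0.6 × 480 × 7.07 × 10⁻³ = 1.527 kN/mm.
L_req = P_u / φr_n = 140 / 1.527 = 91.68 mm total.
Round up → use L = 95 mm.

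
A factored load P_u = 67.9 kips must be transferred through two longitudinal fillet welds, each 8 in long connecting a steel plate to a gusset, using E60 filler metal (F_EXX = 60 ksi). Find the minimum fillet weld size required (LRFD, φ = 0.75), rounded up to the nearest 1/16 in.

Total weld length L = 16 in.
Required throat t_e = P_u / (φ × 0.6 F_EXX × L) = 67.9 / (0.75 × 0.6 × 60 × 16) = 0.1572 in.
Required leg w = t_e / 0.707 = 0.2223 in → use 1/4 in.

w = 1/4 in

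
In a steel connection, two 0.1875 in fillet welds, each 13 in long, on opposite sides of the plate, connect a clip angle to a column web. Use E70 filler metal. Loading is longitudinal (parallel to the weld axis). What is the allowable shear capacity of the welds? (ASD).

R_n/Ω ≈ 72.4 kip

E70XX → F_EXX = 70 ksi.
Effective throat t_e = 0.707 × 0.1875 = 0.1326 in.
Total length L = 26 in; A_we = 0.1326 × 26 = 3.447 in².
F_nw = 0.6 F_EXX = 0.6 × 70 = 42 ksi.
R_n = 42 × 3.447 = 144.8 kip; R_n/Ω = 144.8/2.0 = 72.38 kip.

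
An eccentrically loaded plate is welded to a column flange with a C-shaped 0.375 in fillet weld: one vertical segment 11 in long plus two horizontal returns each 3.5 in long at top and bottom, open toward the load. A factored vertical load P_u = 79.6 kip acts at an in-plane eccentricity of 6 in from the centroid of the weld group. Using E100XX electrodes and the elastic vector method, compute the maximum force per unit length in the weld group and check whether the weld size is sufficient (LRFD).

f_max ≈ 11.3 kip/in; adequate

E100XX → F_EXX = 100 ksi.
Total weld length L_w = 18 in. Treat welds as unit-width lines.
Centroid: x̄ = 2×3.5×1.75 / 18 = 0.6806 in from the vertical weld.
Polar moment about centroid: J = I_x + I_y = [11³/12 + 2×3.5×5.5²] + [11×0.6806² + 2(3.5³/12 + 3.5×1.069²)] = 342.9 in³.
Direct shear f_v = P/L_w = 79.6 / 18 = 4.422 kip/in (vertical).
Torsion M = P·e = 79.6 × 6 = 477.6 kip·in.
Critical point at (x, y) = (2.819, 5.5) from centroid. f_tx = M·y/J = 7.66 kip/in; f_ty = M·x/J = 3.927 kip/in.
Resultant f_max = √[f_tx² + (f_v + f_ty)²] = √[7.66² + (4.422 + 3.927)²] = 11.33 kip/in.
Capacity per unit length: φr_n = 0.75 × 0.6 × 100 × (0.707 × 0.375) = 11.93 kip/in.
11.33 ≤ 11.93 → adequate.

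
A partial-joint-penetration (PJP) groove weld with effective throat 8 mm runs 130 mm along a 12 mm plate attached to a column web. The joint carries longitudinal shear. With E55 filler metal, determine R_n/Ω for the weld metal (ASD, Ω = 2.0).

E55XX → F_EXX = 550 MPa.
Effective throat (given) t_e = 8 mm.
A_we = 8 × 130 = 1040 mm².
F_nw = 0.6 F_EXX = 330 MPa.
R_n/Ω = (330 × 1040) / 2.0 × 10⁻³ = 171.6 kN.

R_n/Ω ≈ 172 kN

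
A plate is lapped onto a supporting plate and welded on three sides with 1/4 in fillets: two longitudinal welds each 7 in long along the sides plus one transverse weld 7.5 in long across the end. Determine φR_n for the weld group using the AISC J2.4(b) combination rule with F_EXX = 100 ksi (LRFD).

t_e = 0.707 × 0.25 = 0.1767 in.
R_nwl = 0.6 × 100 × 0.1767 × 14 = 148.5 kips (longitudinal, 2 welds).
R_nwt = 0.6 × 100 × 0.1767 × 7.5 = 79.54 kips (transverse, base value).
(i) R_nwl + R_nwt = 228 kips; (ii) 0.85 R_nwl + 1.5 R_nwt = 245.5 kips.
R_n = max = 245.5 kips [governs: (ii)]; φR_n = 184.1 kips.

φR_n ≈ 184 kips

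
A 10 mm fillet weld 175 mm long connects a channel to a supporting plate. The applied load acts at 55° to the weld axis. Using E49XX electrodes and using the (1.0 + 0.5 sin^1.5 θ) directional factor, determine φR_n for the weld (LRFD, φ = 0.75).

φR_n ≈ 374 kN

E49XX → F_EXX = 490 MPa.
t_e = 0.707 × 10 = 7.07 mm; A_we = 7.07 × 175 = 1237 mm².
Directional factor: 1.0 + 0.5 sin^1.5(55°) = 1.371.
F_nw = 0.6 × 490 × 1.371 = 403 MPa.
φR_n = 0.75 × 403 × 1237 × 10⁻³ = 373.9 kN.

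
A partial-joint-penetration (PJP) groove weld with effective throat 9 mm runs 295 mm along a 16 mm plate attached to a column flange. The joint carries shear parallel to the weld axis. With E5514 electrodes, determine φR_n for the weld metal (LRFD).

φR_n ≈ 657 kN

E55XX → F_EXX = 550 MPa.
Effective throat (given) t_e = 9 mm.
A_we = 9 × 295 = 2655 mm².
F_nw = 0.6 F_EXX = 330 MPa.
φR_n = 0.75 × 330 × 2655 × 10⁻³ = 657.1 kN.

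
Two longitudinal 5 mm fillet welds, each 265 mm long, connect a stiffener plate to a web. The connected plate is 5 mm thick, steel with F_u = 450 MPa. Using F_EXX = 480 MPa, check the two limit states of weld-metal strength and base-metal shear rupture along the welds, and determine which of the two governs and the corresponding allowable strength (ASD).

t_e = 0.707 × 5 = 3.535 mm; L = 530 mm.
Weld metal: R_n/Ω = (1/2.0) × 0.6 × 480 × 3.535 × 530 × 10⁻³ = 269.8 kN.
Base metal (shear rupture): R_n/Ω = (1/2.0) × 0.6 × 450 × 5 × 530 × 10⁻³ = 357.8 kN.
Governing: weld metal.

R_n/Ω ≈ 270 kN (weld metal governs)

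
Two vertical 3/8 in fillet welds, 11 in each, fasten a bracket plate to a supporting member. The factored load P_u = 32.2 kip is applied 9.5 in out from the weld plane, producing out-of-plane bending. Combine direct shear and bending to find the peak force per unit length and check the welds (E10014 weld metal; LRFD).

f_max ≈ 7.72 kip/in; adequate

E100XX → F_EXX = 100 ksi.
L_w = 2 × 11 = 22 in; section modulus (unit throat) S = 2 × L²/6 = 40.33 in².
Direct shear f_v = P/L_w = 32.2/22 = 1.464 kip/in.
Moment M = P × e = 32.2 × 9.5 = 305.9 kip·in; bending f_b = M/S = 7.584 kip/in.
f_max = √(f_v² + f_b²) = √(1.464² + 7.584²) = 7.724 kip/in.
φr_n = 0.75 × 0.6 × 100 × (0.707 × 0.375) = 11.93 kip/in → adequate.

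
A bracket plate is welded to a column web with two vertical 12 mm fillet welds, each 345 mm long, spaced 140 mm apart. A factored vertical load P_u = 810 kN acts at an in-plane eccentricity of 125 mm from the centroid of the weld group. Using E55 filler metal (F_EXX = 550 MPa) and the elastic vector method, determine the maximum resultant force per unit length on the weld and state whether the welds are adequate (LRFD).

f_max ≈ 2530 N/mm; NOT adequate

Total weld length L_w = 690 mm. Treat welds as unit-width lines.
Polar moment about centroid: J = 2[d³/12 + d(b/2)²] = 2[345³/12 + 345×70²] = 10220000 mm³.
Direct shear f_v = P/L_w = 810×10³ / 690 = 1174 N/mm (vertical).
Torsion M = P·e = 810×10³ × 125 = 101250000 N·mm.
Critical point at (x, y) = (70, 172.5) from centroid. f_tx = M·y/J = 1708 N/mm; f_ty = M·x/J = 693.2 N/mm.
Resultant f_max = √[f_tx² + (f_v + f_ty)²] = √[1708² + (1174 + 693.2)²] = 2531 N/mm.
Capacity per unit length: φr_n = 0.75 × 0.6 × 550 × (0.707 × 12) = 2100 N/mm.
2531 > 2100 → NOT adequate.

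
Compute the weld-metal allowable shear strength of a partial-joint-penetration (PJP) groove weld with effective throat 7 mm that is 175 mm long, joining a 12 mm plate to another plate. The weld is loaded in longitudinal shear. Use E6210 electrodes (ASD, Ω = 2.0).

E62XX → F_EXX = 620 MPa.
Effective throat (given) t_e = 7 mm.
A_we = 7 × 175 = 1225 mm².
F_nw = 0.6 F_EXX = 372 MPa.
R_n/Ω = (372 × 1225) / 2.0 × 10⁻³ = 227.8 kN.

R_n/Ω ≈ 228 kN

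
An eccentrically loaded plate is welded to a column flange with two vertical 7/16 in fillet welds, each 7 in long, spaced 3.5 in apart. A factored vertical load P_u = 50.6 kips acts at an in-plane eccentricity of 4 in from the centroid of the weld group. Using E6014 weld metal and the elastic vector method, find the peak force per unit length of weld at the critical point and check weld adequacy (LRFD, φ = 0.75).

E60XX → F_EXX = 60 ksi.
Total weld length L_w = 14 in. Treat welds as unit-width lines.
Polar moment about centroid: J = 2[d³/12 + d(b/2)²] = 2[7³/12 + 7×1.75²] = 100 in³.
Direct shear f_v = P/L_w = 50.6 / 14 = 3.614 kip/in (vertical).
Torsion M = P·e = 50.6 × 4 = 202.4 kip·in.
Critical point at (x, y) = (1.75, 3.5) from centroid. f_tx = M·y/J = 7.081 kip/in; f_ty = M·x/J = 3.541 kip/in.
Resultant f_max = √[f_tx² + (f_v + f_ty)²] = √[7.081² + (3.614 + 3.541)²] = 10.07 kip/in.
Capacity per unit length: φr_n = 0.75 × 0.6 × 60 × (0.707 × 0.4375) = 8.351 kip/in.
10.07 > 8.351 → NOT adequate.

f_max ≈ 10.1 kip/in; NOT adequate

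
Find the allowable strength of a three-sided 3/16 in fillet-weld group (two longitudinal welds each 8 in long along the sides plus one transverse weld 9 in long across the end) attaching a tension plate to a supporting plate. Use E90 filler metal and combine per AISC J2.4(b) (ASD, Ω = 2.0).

E90XX → F_EXX = 90 ksi.
t_e = 0.707 × 0.1875 = 0.1326 in.
R_nwl = 0.6 × 90 × 0.1326 × 16 = 114.5 kip (longitudinal, 2 welds).
R_nwt = 0.6 × 90 × 0.1326 × 9 = 64.43 kip (transverse, base value).
(i) R_nwl + R_nwt = 179 kip; (ii) 0.85 R_nwl + 1.5 R_nwt = 194 kip.
R_n = max = 194 kip [governs: (ii)]; R_n/Ω = 97 kip.

R_n/Ω ≈ 97 kip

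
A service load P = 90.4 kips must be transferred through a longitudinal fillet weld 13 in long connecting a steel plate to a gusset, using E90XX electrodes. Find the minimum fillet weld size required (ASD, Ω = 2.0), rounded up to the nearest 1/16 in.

E90XX → F_EXX = 90 ksi.
Total weld length L = 13 in.
Required throat t_e = P × Ω / (0.6 F_EXX × L) = 90.4 × 2.0 / (0.6 × 90 × 13) = 0.2575 in.
Required leg w = t_e / 0.707 = 0.3643 in → use 3/8 in.

w = 3/8 in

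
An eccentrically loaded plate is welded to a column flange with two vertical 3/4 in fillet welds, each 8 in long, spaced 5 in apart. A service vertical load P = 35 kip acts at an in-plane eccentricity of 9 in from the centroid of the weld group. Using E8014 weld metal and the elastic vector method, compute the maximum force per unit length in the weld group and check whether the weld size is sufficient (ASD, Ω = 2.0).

E80XX → F_EXX = 80 ksi.
Total weld length L_w = 16 in. Treat welds as unit-width lines.
Polar moment about centroid: J = 2[d³/12 + d(b/2)²] = 2[8³/12 + 8×2.5²] = 185.3 in³.
Direct shear f_v = P/L_w = 35 / 16 = 2.188 kip/in (vertical).
Torsion M = P·e = 35 × 9 = 315 kip·in.
Critical point at (x, y) = (2.5, 4) from centroid. f_tx = M·y/J = 6.799 kip/in; f_ty = M·x/J = 4.249 kip/in.
Resultant f_max = √[f_tx² + (f_v + f_ty)²] = √[6.799² + (2.188 + 4.249)²] = 9.362 kip/in.
Capacity per unit length: r_n/Ω = (1/2.0) × 0.6 × 80 × (0.707 × 0.75) = 12.73 kip/in.
9.362 ≤ 12.73 → adequate.

f_max ≈ 9.36 kip/in; adequate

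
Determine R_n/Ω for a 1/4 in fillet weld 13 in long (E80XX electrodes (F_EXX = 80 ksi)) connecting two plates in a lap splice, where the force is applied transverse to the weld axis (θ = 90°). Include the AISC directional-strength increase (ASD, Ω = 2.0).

t_e = 0.707 × 0.25 = 0.1767 in; A_we = 0.1767 × 13 = 2.298 in².
Directional factor: 1.0 + 0.5 sin^1.5(90°) = 1.5.
F_nw = 0.6 × 80 × 1.5 = 72 ksi.
R_n/Ω = (72 × 2.298) / 2.0 = 82.72 kip.

R_n/Ω ≈ 82.7 kip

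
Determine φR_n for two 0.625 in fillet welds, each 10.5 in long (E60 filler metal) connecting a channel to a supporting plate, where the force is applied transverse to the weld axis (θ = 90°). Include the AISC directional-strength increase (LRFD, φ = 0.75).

φR_n ≈ 376 kips

E60XX → F_EXX = 60 ksi.
t_e = 0.707 × 0.625 = 0.4419 in; A_we = 0.4419 × 21 = 9.279 in².
Directional factor: 1.0 + 0.5 sin^1.5(90°) = 1.5.
F_nw = 0.6 × 60 × 1.5 = 54 ksi.
φR_n = 0.75 × 54 × 9.279 = 375.8 kips.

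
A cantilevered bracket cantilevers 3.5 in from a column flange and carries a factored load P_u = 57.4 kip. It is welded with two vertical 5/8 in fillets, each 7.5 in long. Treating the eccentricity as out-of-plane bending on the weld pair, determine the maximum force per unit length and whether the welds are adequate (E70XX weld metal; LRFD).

E70XX → F_EXX = 70 ksi.
L_w = 2 × 7.5 = 15 in; section modulus (unit throat) S = 2 × L²/6 = 18.75 in².
Direct shear f_v = P/L_w = 57.4/15 = 3.827 kip/in.
Moment M = P × e = 57.4 × 3.5 = 200.9 kip·in; bending f_b = M/S = 10.71 kip/in.
f_max = √(f_v² + f_b²) = √(3.827² + 10.71²) = 11.38 kip/in.
φr_n = 0.75 × 0.6 × 70 × (0.707 × 0.625) = 13.92 kip/in → adequate.

f_max ≈ 11.4 kip/in; adequate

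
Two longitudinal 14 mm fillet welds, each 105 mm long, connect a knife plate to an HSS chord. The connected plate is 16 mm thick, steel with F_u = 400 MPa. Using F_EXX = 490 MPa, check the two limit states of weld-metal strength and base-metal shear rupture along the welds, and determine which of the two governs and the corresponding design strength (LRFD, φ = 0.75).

φR_n ≈ 458 kN (weld metal governs)

t_e = 0.707 × 14 = 9.898 mm; L = 210 mm.
Weld metal: φR_n = 0.75 × 0.6 × 490 × 9.898 × 210 × 10⁻³ = 458.3 kN.
Base metal (shear rupture): φR_n = 0.75 × 0.6 × 400 × 16 × 210 × 10⁻³ = 604.8 kN.
Governing: weld metal.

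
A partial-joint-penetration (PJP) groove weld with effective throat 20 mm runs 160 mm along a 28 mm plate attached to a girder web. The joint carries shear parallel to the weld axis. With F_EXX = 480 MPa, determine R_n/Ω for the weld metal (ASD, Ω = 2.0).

R_n/Ω ≈ 461 kN

Effective throat (given) t_e = 20 mm.
A_we = 20 × 160 = 3200 mm².
F_nw = 0.6 F_EXX = 288 MPa.
R_n/Ω = (288 × 3200) / 2.0 × 10⁻³ = 460.8 kN.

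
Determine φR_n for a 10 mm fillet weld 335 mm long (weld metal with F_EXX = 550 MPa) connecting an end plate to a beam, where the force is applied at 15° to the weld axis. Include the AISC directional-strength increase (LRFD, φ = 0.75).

φR_n ≈ 625 kN

t_e = 0.707 × 10 = 7.07 mm; A_we = 7.07 × 335 = 2368 mm².
Directional factor: 1.0 + 0.5 sin^1.5(15°) = 1.066.
F_nw = 0.6 × 550 × 1.066 = 351.7 MPa.
φR_n = 0.75 × 351.7 × 2368 × 10⁻³ = 624.8 kN.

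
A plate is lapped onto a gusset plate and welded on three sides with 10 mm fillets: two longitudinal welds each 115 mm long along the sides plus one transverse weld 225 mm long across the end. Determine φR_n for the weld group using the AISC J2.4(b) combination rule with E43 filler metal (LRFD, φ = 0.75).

E43XX → F_EXX = 430 MPa.
t_e = 0.707 × 10 = 7.07 mm.
R_nwl = 0.6 × 430 × 7.07 × 230 × 10⁻³ = 419.5 kN (longitudinal, 2 welds).
R_nwt = 0.6 × 430 × 7.07 × 225 × 10⁻³ = 410.4 kN (transverse, base value).
(i) R_nwl + R_nwt = 829.9 kN; (ii) 0.85 R_nwl + 1.5 R_nwt = 972.2 kN.
R_n = max = 972.2 kN [governs: (ii)]; φR_n = 729.2 kN.

φR_n ≈ 729 kN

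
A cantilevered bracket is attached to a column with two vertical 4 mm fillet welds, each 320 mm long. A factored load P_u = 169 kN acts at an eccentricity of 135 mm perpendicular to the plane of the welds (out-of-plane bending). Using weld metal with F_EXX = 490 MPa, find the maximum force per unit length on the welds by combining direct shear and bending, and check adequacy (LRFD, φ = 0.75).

f_max ≈ 719 N/mm; NOT adequate

L_w = 2 × 320 = 640 mm; section modulus (unit throat) S = 2 × L²/6 = 34130 mm².
Direct shear f_v = P/L_w = 169×10³/640 = 264.1 N/mm.
Moment M = P × e = 169×10³ × 135 = 22815000 N·mm; bending f_b = M/S = 668.4 N/mm.
f_max = √(f_v² + f_b²) = √(264.1² + 668.4²) = 718.7 N/mm.
φr_n = 0.75 × 0.6 × 490 × (0.707 × 4) = 623.6 N/mm → NOT adequate.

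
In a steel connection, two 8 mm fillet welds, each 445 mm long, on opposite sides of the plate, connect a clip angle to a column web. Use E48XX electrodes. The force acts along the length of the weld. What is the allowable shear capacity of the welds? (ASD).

E48XX → F_EXX = 480 MPa.
Effective throat t_e = 0.707 × 8 = 5.656 mm.
Total length L = 890 mm; A_we = 5.656 × 890 = 5034 mm².
F_nw = 0.6 F_EXX = 0.6 × 480 = 288 MPa.
R_n = 288 × 5034 × 10⁻³ = 1450 kN; R_n/Ω = 1450/2.0 = 724.9 kN.

R_n/Ω ≈ 725 kN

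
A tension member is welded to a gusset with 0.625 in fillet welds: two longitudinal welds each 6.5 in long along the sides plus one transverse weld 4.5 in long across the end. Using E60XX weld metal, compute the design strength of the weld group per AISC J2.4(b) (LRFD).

E60XX → F_EXX = 60 ksi.
t_e = 0.707 × 0.625 = 0.4419 in.
R_nwl = 0.6 × 60 × 0.4419 × 13 = 206.8 kip (longitudinal, 2 welds).
R_nwt = 0.6 × 60 × 0.4419 × 4.5 = 71.58 kip (transverse, base value).
(i) R_nwl + R_nwt = 278.4 kip; (ii) 0.85 R_nwl + 1.5 R_nwt = 283.2 kip.
R_n = max = 283.2 kip [governs: (ii)]; φR_n = 212.4 kip.

φR_n ≈ 212 kip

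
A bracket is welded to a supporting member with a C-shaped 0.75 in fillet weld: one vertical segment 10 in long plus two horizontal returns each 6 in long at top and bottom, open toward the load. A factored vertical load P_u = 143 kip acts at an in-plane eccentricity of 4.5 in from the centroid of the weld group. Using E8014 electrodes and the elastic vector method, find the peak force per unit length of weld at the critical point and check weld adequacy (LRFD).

f_max ≈ 14.3 kip/in; adequate

E80XX → F_EXX = 80 ksi.
Total weld length L_w = 22 in. Treat welds as unit-width lines.
Centroid: x̄ = 2×6×3 / 22 = 1.636 in from the vertical weld.
Polar moment about centroid: J = I_x + I_y = [10³/12 + 2×6×5²] + [10×1.636² + 2(6³/12 + 6×1.364²)] = 468.4 in³.
Direct shear f_v = P/L_w = 143 / 22 = 6.5 kip/in (vertical).
Torsion M = P·e = 143 × 4.5 = 643.5 kip·in.
Critical point at (x, y) = (4.364, 5) from centroid. f_tx = M·y/J = 6.869 kip/in; f_ty = M·x/J = 5.995 kip/in.
Resultant f_max = √[f_tx² + (f_v + f_ty)²] = √[6.869² + (6.5 + 5.995)²] = 14.26 kip/in.
Capacity per unit length: φr_n = 0.75 × 0.6 × 80 × (0.707 × 0.75) = 19.09 kip/in.
14.26 ≤ 19.09 → adequate.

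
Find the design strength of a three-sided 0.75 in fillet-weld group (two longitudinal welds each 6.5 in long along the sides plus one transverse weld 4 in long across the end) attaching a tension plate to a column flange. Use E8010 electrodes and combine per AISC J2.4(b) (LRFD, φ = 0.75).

E80XX → F_EXX = 80 ksi.
t_e = 0.707 × 0.75 = 0.5302 in.
R_nwl = 0.6 × 80 × 0.5302 × 13 = 330.9 kip (longitudinal, 2 welds).
R_nwt = 0.6 × 80 × 0.5302 × 4 = 101.8 kip (transverse, base value).
(i) R_nwl + R_nwt = 432.7 kip; (ii) 0.85 R_nwl + 1.5 R_nwt = 434 kip.
R_n = max = 434 kip [governs: (ii)]; φR_n = 325.5 kip.

φR_n ≈ 325 kip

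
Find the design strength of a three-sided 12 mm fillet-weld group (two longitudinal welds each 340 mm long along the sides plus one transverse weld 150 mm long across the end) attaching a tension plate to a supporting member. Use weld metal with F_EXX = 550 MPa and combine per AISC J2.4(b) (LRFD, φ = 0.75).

t_e = 0.707 × 12 = 8.484 mm.
R_nwl = 0.6 × 550 × 8.484 × 680 × 10⁻³ = 1904 kN (longitudinal, 2 welds).
R_nwt = 0.6 × 550 × 8.484 × 150 × 10⁻³ = 420 kN (transverse, base value).
(i) R_nwl + R_nwt = 2324 kN; (ii) 0.85 R_nwl + 1.5 R_nwt = 2248 kN.
R_n = max = 2324 kN [governs: (i)]; φR_n = 1743 kN.

φR_n ≈ 1740 kN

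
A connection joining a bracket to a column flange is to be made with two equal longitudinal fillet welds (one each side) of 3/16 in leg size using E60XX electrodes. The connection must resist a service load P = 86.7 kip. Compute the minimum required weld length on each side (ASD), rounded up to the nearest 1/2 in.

E60XX → F_EXX = 60 ksi.
Throat t_e = 0.707 × 0.1875 = 0.1326 in.
r_n/Ω = (0.6 × 60 × 0.1326) / 2.0 = 2.386 kip/in.
L_req = P / (r_n/Ω) = 86.7 / 2.386 = 36.34 in total.
Per side: 36.34 / 2 = 18.17 in.
Round up → use L = 18.5 in on each side.

L = 18.5 in on each side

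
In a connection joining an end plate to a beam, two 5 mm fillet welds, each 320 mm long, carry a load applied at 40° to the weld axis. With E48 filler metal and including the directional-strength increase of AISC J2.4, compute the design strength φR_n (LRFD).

E48XX → F_EXX = 480 MPa.
t_e = 0.707 × 5 = 3.535 mm; A_we = 3.535 × 640 = 2262 mm².
Directional factor: 1.0 + 0.5 sin^1.5(40°) = 1.258.
F_nw = 0.6 × 480 × 1.258 = 362.2 MPa.
φR_n = 0.75 × 362.2 × 2262 × 10⁻³ = 614.6 kN.

φR_n ≈ 615 kN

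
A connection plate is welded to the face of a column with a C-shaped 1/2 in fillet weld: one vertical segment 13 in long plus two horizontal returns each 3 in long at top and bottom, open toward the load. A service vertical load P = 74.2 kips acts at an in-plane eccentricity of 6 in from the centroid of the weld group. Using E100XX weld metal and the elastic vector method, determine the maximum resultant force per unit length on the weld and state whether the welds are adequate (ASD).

f_max ≈ 9.07 kip/in; adequate

E100XX → F_EXX = 100 ksi.
Total weld length L_w = 19 in. Treat welds as unit-width lines.
Centroid: x̄ = 2×3×1.5 / 19 = 0.4737 in from the vertical weld.
Polar moment about centroid: J = I_x + I_y = [13³/12 + 2×3×6.5²] + [13×0.4737² + 2(3³/12 + 3×1.026²)] = 450.3 in³.
Direct shear f_v = P/L_w = 74.2 / 19 = 3.905 kip/in (vertical).
Torsion M = P·e = 74.2 × 6 = 445.2 kip·in.
Critical point at (x, y) = (2.526, 6.5) from centroid. f_tx = M·y/J = 6.426 kip/in; f_ty = M·x/J = 2.498 kip/in.
Resultant f_max = √[f_tx² + (f_v + f_ty)²] = √[6.426² + (3.905 + 2.498)²] = 9.071 kip/in.
Capacity per unit length: r_n/Ω = (1/2.0) × 0.6 × 100 × (0.707 × 0.5) = 10.6 kip/in.
9.071 ≤ 10.6 → adequate.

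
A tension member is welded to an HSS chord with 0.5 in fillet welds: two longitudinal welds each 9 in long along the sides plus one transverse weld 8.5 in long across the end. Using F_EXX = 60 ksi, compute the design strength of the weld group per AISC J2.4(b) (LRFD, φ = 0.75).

φR_n ≈ 268 kip

t_e = 0.707 × 0.5 = 0.3535 in.
R_nwl = 0.6 × 60 × 0.3535 × 18 = 229.1 kip (longitudinal, 2 welds).
R_nwt = 0.6 × 60 × 0.3535 × 8.5 = 108.2 kip (transverse, base value).
(i) R_nwl + R_nwt = 337.2 kip; (ii) 0.85 R_nwl + 1.5 R_nwt = 357 kip.
R_n = max = 357 kip [governs: (ii)]; φR_n = 267.7 kip.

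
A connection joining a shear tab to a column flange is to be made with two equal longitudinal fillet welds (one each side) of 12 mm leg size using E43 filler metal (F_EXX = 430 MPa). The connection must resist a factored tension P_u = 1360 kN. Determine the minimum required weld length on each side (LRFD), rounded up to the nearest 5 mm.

L = 415 mm on each side

Throat t_e = 0.707 × 12 = 8.484 mm.
φr_n = 0.75 × 0.6 × 430 × 8.484 × 10⁻³ = 1.642 kN/mm.
L_req = P_u / φr_n = 1360 / 1.642 = 828.4 mm total.
Per side: 828.4 / 2 = 414.2 mm.
Round up → use L = 415 mm on each side.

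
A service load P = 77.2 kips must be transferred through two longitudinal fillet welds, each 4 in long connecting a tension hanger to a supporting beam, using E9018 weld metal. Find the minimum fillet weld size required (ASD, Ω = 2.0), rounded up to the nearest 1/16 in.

E90XX → F_EXX = 90 ksi.
Total weld length L = 8 in.
Required throat t_e = P × Ω / (0.6 F_EXX × L) = 77.2 × 2.0 / (0.6 × 90 × 8) = 0.3574 in.
Required leg w = t_e / 0.707 = 0.5055 in → use 9/16 in.

w = 9/16 in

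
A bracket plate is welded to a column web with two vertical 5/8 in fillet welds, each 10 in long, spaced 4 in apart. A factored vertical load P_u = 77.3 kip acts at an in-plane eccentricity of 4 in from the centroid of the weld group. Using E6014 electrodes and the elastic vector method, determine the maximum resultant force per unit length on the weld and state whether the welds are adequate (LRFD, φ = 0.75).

E60XX → F_EXX = 60 ksi.
Total weld length L_w = 20 in. Treat welds as unit-width lines.
Polar moment about centroid: J = 2[d³/12 + d(b/2)²] = 2[10³/12 + 10×2²] = 246.7 in³.
Direct shear f_v = P/L_w = 77.3 / 20 = 3.865 kip/in (vertical).
Torsion M = P·e = 77.3 × 4 = 309.2 kip·in.
Critical point at (x, y) = (2, 5) from centroid. f_tx = M·y/J = 6.268 kip/in; f_ty = M·x/J = 2.507 kip/in.
Resultant f_max = √[f_tx² + (f_v + f_ty)²] = √[6.268² + (3.865 + 2.507)²] = 8.938 kip/in.
Capacity per unit length: φr_n = 0.75 × 0.6 × 60 × (0.707 × 0.625) = 11.93 kip/in.
8.938 ≤ 11.93 → adequate.

f_max ≈ 8.94 kip/in; adequate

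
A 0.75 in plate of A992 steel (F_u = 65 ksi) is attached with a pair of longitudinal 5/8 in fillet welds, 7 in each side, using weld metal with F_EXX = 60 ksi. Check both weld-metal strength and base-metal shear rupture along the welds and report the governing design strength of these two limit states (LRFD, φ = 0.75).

φR_n ≈ 167 kips (weld metal governs)

t_e = 0.707 × 0.625 = 0.4419 in; L = 14 in.
Weld metal: φR_n = 0.75 × 0.6 × 60 × 0.4419 × 14 = 167 kips.
Base metal (shear rupture): φR_n = 0.75 × 0.6 × 65 × 0.75 × 14 = 307.1 kips.
Governing: weld metal.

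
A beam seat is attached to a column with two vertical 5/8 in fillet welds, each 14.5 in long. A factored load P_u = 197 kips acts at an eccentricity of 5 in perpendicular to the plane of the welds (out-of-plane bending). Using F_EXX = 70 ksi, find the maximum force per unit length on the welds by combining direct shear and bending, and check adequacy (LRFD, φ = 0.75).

f_max ≈ 15.6 kip/in; NOT adequate

L_w = 2 × 14.5 = 29 in; section modulus (unit throat) S = 2 × L²/6 = 70.08 in².
Direct shear f_v = P/L_w = 197/29 = 6.793 kip/in.
Moment M = P × e = 197 × 5 = 985 kip·in; bending f_b = M/S = 14.05 kip/in.
f_max = √(f_v² + f_b²) = √(6.793² + 14.05²) = 15.61 kip/in.
φr_n = 0.75 × 0.6 × 70 × (0.707 × 0.625) = 13.92 kip/in → NOT adequate.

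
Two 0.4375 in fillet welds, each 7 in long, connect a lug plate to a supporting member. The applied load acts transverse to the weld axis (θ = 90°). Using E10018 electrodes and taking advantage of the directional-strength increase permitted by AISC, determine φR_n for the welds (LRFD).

E100XX → F_EXX = 100 ksi.
t_e = 0.707 × 0.4375 = 0.3093 in; A_we = 0.3093 × 14 = 4.33 in².
Directional factor: 1.0 + 0.5 sin^1.5(90°) = 1.5.
F_nw = 0.6 × 100 × 1.5 = 90 ksi.
φR_n = 0.75 × 90 × 4.33 = 292.3 kip.

φR_n ≈ 292 kip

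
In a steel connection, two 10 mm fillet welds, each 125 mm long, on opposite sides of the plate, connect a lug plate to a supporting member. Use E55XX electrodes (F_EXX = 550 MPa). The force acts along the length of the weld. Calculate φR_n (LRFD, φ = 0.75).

φR_n ≈ 437 kN

Effective throat t_e = 0.707 × 10 = 7.07 mm.
Total length L = 250 mm; A_we = 7.07 × 250 = 1767 mm².
F_nw = 0.6 F_EXX = 0.6 × 550 = 330 MPa.
φR_n = 0.75 × 330 × 1767 × 10⁻³ = 437.5 kN.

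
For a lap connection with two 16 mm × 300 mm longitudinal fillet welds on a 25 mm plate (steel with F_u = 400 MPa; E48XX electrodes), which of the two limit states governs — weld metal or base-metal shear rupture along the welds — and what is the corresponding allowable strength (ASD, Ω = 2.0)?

E48XX → F_EXX = 480 MPa.
t_e = 0.707 × 16 = 11.31 mm; L = 600 mm.
Weld metal: R_n/Ω = (1/2.0) × 0.6 × 480 × 11.31 × 600 × 10⁻³ = 977.4 kN.
Base metal (shear rupture): R_n/Ω = (1/2.0) × 0.6 × 400 × 25 × 600 × 10⁻³ = 1800 kN.
Governing: weld metal.

R_n/Ω ≈ 977 kN (weld metal governs)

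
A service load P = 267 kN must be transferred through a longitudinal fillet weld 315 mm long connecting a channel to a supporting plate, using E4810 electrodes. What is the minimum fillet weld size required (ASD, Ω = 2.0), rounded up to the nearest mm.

w = 9 mm

E48XX → F_EXX = 480 MPa.
Total weld length L = 315 mm.
Required throat t_e = P × Ω / (0.6 F_EXX × L) = 267 × 2.0 / (0.6 × 480 × 315 × 10⁻³) = 5.886 mm.
Required leg w = t_e / 0.707 = 8.326 mm → use 9 mm.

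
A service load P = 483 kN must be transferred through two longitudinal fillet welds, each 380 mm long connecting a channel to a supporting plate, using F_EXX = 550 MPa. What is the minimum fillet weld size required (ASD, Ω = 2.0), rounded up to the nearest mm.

w = 6 mm

Total weld length L = 760 mm.
Required throat t_e = P × Ω / (0.6 F_EXX × L) = 483 × 2.0 / (0.6 × 550 × 760 × 10⁻³) = 3.852 mm.
Required leg w = t_e / 0.707 = 5.448 mm → use 6 mm.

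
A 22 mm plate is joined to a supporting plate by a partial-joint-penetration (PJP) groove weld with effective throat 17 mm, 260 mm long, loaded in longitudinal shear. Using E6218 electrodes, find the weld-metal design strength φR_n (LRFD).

φR_n ≈ 1230 kN

E62XX → F_EXX = 620 MPa.
Effective throat (given) t_e = 17 mm.
A_we = 17 × 260 = 4420 mm².
F_nw = 0.6 F_EXX = 372 MPa.
φR_n = 0.75 × 372 × 4420 × 10⁻³ = 1233 kN.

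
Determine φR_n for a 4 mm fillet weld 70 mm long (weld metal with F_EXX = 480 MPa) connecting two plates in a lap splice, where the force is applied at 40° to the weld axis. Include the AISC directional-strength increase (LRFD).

φR_n ≈ 53.8 kN

t_e = 0.707 × 4 = 2.828 mm; A_we = 2.828 × 70 = 198 mm².
Directional factor: 1.0 + 0.5 sin^1.5(40°) = 1.258.
F_nw = 0.6 × 480 × 1.258 = 362.2 MPa.
φR_n = 0.75 × 362.2 × 198 × 10⁻³ = 53.78 kN.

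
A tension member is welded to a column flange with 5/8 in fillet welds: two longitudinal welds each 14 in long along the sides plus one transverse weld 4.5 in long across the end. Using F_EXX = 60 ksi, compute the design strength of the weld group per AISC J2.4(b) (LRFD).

φR_n ≈ 388 kip

t_e = 0.707 × 0.625 = 0.4419 in.
R_nwl = 0.6 × 60 × 0.4419 × 28 = 445.4 kip (longitudinal, 2 welds).
R_nwt = 0.6 × 60 × 0.4419 × 4.5 = 71.58 kip (transverse, base value).
(i) R_nwl + R_nwt = 517 kip; (ii) 0.85 R_nwl + 1.5 R_nwt = 486 kip.
R_n = max = 517 kip [governs: (i)]; φR_n = 387.7 kip.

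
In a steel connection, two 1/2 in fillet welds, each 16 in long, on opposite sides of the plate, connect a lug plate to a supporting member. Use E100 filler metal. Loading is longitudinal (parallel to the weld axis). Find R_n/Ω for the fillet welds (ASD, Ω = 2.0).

E100XX → F_EXX = 100 ksi.
Effective throat t_e = 0.707 × 0.5 = 0.3535 in.
Total length L = 32 in; A_we = 0.3535 × 32 = 11.31 in².
F_nw = 0.6 F_EXX = 0.6 × 100 = 60 ksi.
R_n = 60 × 11.31 = 678.7 kips; R_n/Ω = 678.7/2.0 = 339.4 kips.

R_n/Ω ≈ 339 kips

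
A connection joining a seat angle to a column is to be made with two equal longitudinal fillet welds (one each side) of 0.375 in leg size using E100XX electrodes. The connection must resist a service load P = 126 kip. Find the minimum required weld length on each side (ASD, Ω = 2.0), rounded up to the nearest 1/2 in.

E100XX → F_EXX = 100 ksi.
Throat t_e = 0.707 × 0.375 = 0.2651 in.
r_n/Ω = (0.6 × 100 × 0.2651) / 2.0 = 7.954 kip/in.
L_req = P / (r_n/Ω) = 126 / 7.954 = 15.84 in total.
Per side: 15.84 / 2 = 7.921 in.
Round up → use L = 8 in on each side.

L = 8 in on each side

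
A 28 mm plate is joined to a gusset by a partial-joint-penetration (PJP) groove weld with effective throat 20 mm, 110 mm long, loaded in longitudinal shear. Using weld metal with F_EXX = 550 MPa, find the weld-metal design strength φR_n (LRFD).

φR_n ≈ 544 kN

Effective throat (given) t_e = 20 mm.
A_we = 20 × 110 = 2200 mm².
F_nw = 0.6 F_EXX = 330 MPa.
φR_n = 0.75 × 330 × 2200 × 10⁻³ = 544.5 kN.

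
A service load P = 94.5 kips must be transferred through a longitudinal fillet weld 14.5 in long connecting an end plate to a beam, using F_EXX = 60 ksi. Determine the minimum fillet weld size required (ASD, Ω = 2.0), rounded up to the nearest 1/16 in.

Total weld length L = 14.5 in.
Required throat t_e = P × Ω / (0.6 F_EXX × L) = 94.5 × 2.0 / (0.6 × 60 × 14.5) = 0.3621 in.
Required leg w = t_e / 0.707 = 0.5121 in → use 9/16 in.

w = 9/16 in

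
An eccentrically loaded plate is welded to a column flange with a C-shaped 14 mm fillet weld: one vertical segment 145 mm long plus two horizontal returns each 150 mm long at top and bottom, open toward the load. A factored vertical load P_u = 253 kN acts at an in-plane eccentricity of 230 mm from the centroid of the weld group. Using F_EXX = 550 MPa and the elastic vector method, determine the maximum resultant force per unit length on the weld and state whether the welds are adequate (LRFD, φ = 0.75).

f_max ≈ 2910 N/mm; NOT adequate

Total weld length L_w = 445 mm. Treat welds as unit-width lines.
Centroid: x̄ = 2×150×75 / 445 = 50.56 mm from the vertical weld.
Polar moment about centroid: J = I_x + I_y = [145³/12 + 2×150×72.5²] + [145×50.56² + 2(150³/12 + 150×24.44²)] = 2943000 mm³.
Direct shear f_v = P/L_w = 253×10³ / 445 = 568.5 N/mm (vertical).
Torsion M = P·e = 253×10³ × 230 = 58190000 N·mm.
Critical point at (x, y) = (99.44, 72.5) from centroid. f_tx = M·y/J = 1433 N/mm; f_ty = M·x/J = 1966 N/mm.
Resultant f_max = √[f_tx² + (f_v + f_ty)²] = √[1433² + (568.5 + 1966)²] = 2912 N/mm.
Capacity per unit length: φr_n = 0.75 × 0.6 × 550 × (0.707 × 14) = 2450 N/mm.
2912 > 2450 → NOT adequate.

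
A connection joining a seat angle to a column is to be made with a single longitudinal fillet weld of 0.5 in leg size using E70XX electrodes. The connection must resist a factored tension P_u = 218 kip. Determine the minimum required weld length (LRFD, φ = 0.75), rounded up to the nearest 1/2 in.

E70XX → F_EXX = 70 ksi.
Throat t_e = 0.707 × 0.5 = 0.3535 in.
φr_n = 0.75 × 0.6 × 70 × 0.3535 = 11.14 kip/in.
L_req = P_u / φr_n = 218 / 11.14 = 19.58 in total.
Round up → use L = 20 in.

L = 20 in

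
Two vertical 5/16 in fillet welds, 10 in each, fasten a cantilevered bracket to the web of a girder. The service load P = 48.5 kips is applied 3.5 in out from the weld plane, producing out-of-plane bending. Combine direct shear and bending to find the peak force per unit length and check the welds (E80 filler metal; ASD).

f_max ≈ 5.64 kip/in; NOT adequate

E80XX → F_EXX = 80 ksi.
L_w = 2 × 10 = 20 in; section modulus (unit throat) S = 2 × L²/6 = 33.33 in².
Direct shear f_v = P/L_w = 48.5/20 = 2.425 kip/in.
Moment M = P × e = 48.5 × 3.5 = 169.75 kip·in; bending f_b = M/S = 5.092 kip/in.
f_max = √(f_v² + f_b²) = √(2.425² + 5.092²) = 5.64 kip/in.
r_n/Ω = (1/2.0) × 0.6 × 80 × (0.707 × 0.3125) = 5.302 kip/in → NOT adequate.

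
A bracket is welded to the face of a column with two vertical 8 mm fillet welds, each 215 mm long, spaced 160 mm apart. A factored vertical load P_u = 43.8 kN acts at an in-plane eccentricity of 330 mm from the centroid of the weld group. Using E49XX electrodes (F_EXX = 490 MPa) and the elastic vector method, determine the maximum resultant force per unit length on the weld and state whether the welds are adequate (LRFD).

Total weld length L_w = 430 mm. Treat welds as unit-width lines.
Polar moment about centroid: J = 2[d³/12 + d(b/2)²] = 2[215³/12 + 215×80²] = 4408000 mm³.
Direct shear f_v = P/L_w = 43.8×10³ / 430 = 101.9 N/mm (vertical).
Torsion M = P·e = 43.8×10³ × 330 = 14454000 N·mm.
Critical point at (x, y) = (80, 107.5) from centroid. f_tx = M·y/J = 352.5 N/mm; f_ty = M·x/J = 262.3 N/mm.
Resultant f_max = √[f_tx² + (f_v + f_ty)²] = √[352.5² + (101.9 + 262.3)²] = 506.8 N/mm.
Capacity per unit length: φr_n = 0.75 × 0.6 × 490 × (0.707 × 8) = 1247 N/mm.
506.8 ≤ 1247 → adequate.

f_max ≈ 507 N/mm; adequate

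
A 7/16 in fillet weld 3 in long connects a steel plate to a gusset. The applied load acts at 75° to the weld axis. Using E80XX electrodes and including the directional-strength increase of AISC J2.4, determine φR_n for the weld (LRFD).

E80XX → F_EXX = 80 ksi.
t_e = 0.707 × 0.4375 = 0.3093 in; A_we = 0.3093 × 3 = 0.9279 in².
Directional factor: 1.0 + 0.5 sin^1.5(75°) = 1.475.
F_nw = 0.6 × 80 × 1.475 = 70.78 ksi.
φR_n = 0.75 × 70.78 × 0.9279 = 49.26 kip.

φR_n ≈ 49.3 kip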